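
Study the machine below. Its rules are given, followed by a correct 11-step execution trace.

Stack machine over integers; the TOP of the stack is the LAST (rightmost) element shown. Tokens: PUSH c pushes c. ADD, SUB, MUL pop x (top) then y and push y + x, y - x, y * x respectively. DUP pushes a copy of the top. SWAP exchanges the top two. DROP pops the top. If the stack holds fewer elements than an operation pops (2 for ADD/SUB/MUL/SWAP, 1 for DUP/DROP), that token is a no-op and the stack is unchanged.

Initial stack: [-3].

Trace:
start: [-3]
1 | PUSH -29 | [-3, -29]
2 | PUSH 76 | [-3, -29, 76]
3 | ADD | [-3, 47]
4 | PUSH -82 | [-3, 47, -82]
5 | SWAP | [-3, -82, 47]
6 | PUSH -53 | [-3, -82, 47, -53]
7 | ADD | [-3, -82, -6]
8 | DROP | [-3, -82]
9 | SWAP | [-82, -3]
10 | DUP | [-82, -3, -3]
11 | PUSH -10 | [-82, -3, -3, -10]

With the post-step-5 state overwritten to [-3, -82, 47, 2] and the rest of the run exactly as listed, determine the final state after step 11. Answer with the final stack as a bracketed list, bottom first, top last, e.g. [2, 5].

state after step 5 := [-3, -82, 47, 2]
6 | PUSH -53 | [-3, -82, 47, 2, -53]
7 | ADD | [-3, -82, 47, -51]
8 | DROP | [-3, -82, 47]
9 | SWAP | [-3, 47, -82]
10 | DUP | [-3, 47, -82, -82]
11 | PUSH -10 | [-3, 47, -82, -82, -10]

[-3, 47, -82, -82, -10]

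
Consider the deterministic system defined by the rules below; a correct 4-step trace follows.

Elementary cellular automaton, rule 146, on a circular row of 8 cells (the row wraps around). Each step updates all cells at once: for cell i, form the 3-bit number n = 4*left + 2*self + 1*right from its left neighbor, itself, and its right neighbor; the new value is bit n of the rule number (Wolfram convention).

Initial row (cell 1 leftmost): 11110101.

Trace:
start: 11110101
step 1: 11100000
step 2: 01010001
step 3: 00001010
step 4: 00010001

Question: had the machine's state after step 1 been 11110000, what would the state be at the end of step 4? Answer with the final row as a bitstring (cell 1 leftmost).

state after step 1 := 11110000
step 2: 01101001
step 3: 00000110
step 4: 00001001

00001001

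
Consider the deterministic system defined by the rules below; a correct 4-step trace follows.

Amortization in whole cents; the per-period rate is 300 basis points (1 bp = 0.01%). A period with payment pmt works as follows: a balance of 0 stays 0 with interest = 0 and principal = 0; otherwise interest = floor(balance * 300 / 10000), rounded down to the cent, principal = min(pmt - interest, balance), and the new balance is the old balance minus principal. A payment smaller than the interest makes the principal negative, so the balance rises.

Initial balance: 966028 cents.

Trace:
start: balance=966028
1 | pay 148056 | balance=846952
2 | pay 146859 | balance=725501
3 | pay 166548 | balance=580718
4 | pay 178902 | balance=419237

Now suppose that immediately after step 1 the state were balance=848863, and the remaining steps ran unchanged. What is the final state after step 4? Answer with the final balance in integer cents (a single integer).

421325

state after step 1 := balance=848863
2 | pay 146859 | balance=727469
3 | pay 166548 | balance=582745
4 | pay 178902 | balance=421325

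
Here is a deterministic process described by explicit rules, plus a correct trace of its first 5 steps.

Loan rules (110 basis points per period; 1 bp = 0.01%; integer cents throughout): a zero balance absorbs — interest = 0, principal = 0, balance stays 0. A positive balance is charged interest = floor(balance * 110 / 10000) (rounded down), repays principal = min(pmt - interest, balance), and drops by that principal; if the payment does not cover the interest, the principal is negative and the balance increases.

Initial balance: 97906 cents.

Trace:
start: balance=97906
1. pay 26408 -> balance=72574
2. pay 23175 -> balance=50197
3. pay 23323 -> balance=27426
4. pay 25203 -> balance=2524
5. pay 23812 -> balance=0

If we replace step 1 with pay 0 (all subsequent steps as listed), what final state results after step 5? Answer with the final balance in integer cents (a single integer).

(re-executing from step 1 with the substitution; state before step 1: balance=97906)
1. pay 0 -> balance=98982
2. pay 23175 -> balance=76895
3. pay 23323 -> balance=54417
4. pay 25203 -> balance=29812
5. pay 23812 -> balance=6327

6327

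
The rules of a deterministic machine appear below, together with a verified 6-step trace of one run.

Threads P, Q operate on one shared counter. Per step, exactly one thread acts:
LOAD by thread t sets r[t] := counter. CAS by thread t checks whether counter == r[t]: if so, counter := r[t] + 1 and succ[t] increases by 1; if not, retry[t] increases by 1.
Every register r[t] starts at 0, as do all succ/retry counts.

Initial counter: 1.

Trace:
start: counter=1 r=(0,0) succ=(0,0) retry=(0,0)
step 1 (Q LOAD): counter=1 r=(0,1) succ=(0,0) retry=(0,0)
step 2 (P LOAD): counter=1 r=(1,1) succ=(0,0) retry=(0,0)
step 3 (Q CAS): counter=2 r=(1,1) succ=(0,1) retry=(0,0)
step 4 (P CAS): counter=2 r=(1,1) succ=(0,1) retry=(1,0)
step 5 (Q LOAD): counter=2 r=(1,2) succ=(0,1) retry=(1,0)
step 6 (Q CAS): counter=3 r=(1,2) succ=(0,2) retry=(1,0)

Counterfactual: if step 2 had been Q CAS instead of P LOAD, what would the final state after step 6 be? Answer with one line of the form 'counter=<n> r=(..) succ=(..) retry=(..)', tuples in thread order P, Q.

(re-executing from step 2 with the substitution; state before step 2: counter=1 r=(0,1) succ=(0,0) retry=(0,0))
step 2 (Q CAS): counter=2 r=(0,1) succ=(0,1) retry=(0,0)
step 3 (Q CAS): counter=2 r=(0,1) succ=(0,1) retry=(0,1)
step 4 (P CAS): counter=2 r=(0,1) succ=(0,1) retry=(1,1)
step 5 (Q LOAD): counter=2 r=(0,2) succ=(0,1) retry=(1,1)
step 6 (Q CAS): counter=3 r=(0,2) succ=(0,2) retry=(1,1)

counter=3 r=(0,2) succ=(0,2) retry=(1,1)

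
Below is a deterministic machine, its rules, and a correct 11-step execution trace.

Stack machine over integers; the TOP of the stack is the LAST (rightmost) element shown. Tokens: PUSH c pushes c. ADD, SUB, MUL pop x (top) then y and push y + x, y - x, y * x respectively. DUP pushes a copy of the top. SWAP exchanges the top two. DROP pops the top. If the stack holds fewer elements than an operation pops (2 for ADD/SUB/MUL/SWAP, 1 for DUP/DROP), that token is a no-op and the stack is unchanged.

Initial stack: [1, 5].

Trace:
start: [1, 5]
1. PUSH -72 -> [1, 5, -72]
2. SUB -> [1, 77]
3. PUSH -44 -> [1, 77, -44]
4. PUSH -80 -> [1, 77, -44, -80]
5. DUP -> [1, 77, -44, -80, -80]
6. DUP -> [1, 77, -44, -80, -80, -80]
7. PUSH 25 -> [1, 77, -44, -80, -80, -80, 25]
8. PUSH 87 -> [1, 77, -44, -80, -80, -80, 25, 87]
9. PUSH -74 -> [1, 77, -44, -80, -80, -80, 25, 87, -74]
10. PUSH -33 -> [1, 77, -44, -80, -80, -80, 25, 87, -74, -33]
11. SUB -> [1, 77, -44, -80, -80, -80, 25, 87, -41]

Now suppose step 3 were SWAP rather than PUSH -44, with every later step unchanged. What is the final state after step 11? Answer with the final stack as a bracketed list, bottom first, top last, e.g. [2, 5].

(re-executing from step 3 with the substitution; state before step 3: [1, 77])
3. SWAP -> [77, 1]
4. PUSH -80 -> [77, 1, -80]
5. DUP -> [77, 1, -80, -80]
6. DUP -> [77, 1, -80, -80, -80]
7. PUSH 25 -> [77, 1, -80, -80, -80, 25]
8. PUSH 87 -> [77, 1, -80, -80, -80, 25, 87]
9. PUSH -74 -> [77, 1, -80, -80, -80, 25, 87, -74]
10. PUSH -33 -> [77, 1, -80, -80, -80, 25, 87, -74, -33]
11. SUB -> [77, 1, -80, -80, -80, 25, 87, -41]

[77, 1, -80, -80, -80, 25, 87, -41]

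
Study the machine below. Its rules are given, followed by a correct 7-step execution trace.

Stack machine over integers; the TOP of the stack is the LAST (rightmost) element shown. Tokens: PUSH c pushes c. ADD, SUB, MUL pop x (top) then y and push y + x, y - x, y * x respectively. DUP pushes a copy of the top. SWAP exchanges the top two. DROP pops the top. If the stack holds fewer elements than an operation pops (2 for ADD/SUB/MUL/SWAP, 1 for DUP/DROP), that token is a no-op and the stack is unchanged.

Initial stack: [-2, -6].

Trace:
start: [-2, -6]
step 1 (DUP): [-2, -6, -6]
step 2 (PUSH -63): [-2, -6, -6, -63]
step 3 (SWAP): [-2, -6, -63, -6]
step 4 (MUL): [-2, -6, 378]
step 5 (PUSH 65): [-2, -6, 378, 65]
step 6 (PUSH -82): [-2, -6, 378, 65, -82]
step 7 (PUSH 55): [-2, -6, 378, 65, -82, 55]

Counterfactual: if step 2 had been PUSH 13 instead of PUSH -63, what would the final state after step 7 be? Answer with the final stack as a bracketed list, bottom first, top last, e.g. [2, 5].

[-2, -6, -78, 65, -82, 55]

(re-executing from step 2 with the substitution; state before step 2: [-2, -6, -6])
step 2 (PUSH 13): [-2, -6, -6, 13]
step 3 (SWAP): [-2, -6, 13, -6]
step 4 (MUL): [-2, -6, -78]
step 5 (PUSH 65): [-2, -6, -78, 65]
step 6 (PUSH -82): [-2, -6, -78, 65, -82]
step 7 (PUSH 55): [-2, -6, -78, 65, -82, 55]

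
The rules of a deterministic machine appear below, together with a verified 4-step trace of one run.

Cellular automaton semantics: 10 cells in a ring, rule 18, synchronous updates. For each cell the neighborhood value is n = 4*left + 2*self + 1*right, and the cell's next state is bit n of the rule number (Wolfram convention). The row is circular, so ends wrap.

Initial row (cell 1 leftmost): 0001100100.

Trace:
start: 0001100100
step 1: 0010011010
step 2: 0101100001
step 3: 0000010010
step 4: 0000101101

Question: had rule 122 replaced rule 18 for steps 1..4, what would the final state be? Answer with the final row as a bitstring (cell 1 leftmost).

(re-executing steps 1..4 under rule 122; state before step 1: 0001100100)
step 1: 0011111010
step 2: 0110001101
step 3: 1111011110
step 4: 1001110011

1001110011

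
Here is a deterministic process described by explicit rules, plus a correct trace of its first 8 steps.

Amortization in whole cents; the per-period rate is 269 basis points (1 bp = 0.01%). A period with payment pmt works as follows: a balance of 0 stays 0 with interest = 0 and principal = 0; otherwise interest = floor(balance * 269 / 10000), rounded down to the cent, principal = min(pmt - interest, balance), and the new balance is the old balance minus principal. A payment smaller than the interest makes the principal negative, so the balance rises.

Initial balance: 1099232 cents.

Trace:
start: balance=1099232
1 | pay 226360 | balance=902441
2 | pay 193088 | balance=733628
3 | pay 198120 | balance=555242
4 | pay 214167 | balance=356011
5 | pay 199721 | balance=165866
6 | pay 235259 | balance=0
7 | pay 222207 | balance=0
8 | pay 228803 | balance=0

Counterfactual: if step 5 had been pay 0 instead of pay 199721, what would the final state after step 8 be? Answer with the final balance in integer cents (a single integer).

(re-executing from step 5 with the substitution; state before step 5: balance=356011)
5 | pay 0 | balance=365587
6 | pay 235259 | balance=140162
7 | pay 222207 | balance=0
8 | pay 228803 | balance=0

0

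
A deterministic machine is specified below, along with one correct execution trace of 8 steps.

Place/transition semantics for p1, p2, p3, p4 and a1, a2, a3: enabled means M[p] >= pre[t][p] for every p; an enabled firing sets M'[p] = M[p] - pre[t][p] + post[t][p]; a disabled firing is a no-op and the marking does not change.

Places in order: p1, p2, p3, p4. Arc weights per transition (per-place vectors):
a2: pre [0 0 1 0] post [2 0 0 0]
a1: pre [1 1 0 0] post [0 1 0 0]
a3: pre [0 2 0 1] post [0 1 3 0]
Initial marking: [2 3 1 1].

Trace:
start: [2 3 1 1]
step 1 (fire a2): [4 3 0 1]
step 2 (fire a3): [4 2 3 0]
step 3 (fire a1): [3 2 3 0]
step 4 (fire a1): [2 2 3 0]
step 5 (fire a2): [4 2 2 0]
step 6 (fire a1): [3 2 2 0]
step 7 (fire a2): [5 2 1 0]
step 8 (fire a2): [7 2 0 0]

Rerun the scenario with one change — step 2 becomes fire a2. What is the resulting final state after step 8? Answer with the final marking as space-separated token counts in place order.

(re-executing from step 2 with the substitution; state before step 2: [4 3 0 1])
step 2 (fire a2): [4 3 0 1]
step 3 (fire a1): [3 3 0 1]
step 4 (fire a1): [2 3 0 1]
step 5 (fire a2): [2 3 0 1]
step 6 (fire a1): [1 3 0 1]
step 7 (fire a2): [1 3 0 1]
step 8 (fire a2): [1 3 0 1]

1 3 0 1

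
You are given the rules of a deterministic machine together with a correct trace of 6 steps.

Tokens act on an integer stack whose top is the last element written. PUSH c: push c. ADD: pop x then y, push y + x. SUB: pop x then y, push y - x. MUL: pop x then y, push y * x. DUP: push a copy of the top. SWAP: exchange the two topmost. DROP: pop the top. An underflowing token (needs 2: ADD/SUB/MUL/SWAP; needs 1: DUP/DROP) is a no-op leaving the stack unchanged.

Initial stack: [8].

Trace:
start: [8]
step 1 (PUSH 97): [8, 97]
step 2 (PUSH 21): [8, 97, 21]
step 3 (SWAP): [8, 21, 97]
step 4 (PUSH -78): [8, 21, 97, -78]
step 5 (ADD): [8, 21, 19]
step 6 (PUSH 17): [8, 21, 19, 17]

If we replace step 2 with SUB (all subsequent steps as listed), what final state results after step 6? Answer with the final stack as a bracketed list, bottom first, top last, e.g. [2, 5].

[-167, 17]

(re-executing from step 2 with the substitution; state before step 2: [8, 97])
step 2 (SUB): [-89]
step 3 (SWAP): [-89]
step 4 (PUSH -78): [-89, -78]
step 5 (ADD): [-167]
step 6 (PUSH 17): [-167, 17]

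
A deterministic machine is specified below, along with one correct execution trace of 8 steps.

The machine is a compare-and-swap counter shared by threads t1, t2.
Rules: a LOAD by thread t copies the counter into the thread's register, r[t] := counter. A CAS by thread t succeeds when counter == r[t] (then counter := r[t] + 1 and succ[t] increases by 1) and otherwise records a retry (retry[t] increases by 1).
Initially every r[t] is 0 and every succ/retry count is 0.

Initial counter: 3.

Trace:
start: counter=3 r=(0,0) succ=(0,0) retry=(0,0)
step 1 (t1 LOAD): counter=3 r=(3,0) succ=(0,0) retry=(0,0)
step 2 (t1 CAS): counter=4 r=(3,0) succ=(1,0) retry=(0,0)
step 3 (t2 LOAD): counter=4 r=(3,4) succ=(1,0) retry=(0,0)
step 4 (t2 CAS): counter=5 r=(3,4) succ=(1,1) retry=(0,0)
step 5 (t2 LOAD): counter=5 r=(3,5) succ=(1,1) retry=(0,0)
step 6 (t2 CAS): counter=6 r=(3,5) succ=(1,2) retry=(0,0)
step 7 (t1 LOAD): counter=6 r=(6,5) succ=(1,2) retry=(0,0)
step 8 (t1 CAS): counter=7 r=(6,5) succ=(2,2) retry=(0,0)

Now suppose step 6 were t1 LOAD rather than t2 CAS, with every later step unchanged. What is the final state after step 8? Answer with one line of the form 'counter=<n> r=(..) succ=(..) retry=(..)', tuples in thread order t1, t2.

(re-executing from step 6 with the substitution; state before step 6: counter=5 r=(3,5) succ=(1,1) retry=(0,0))
step 6 (t1 LOAD): counter=5 r=(5,5) succ=(1,1) retry=(0,0)
step 7 (t1 LOAD): counter=5 r=(5,5) succ=(1,1) retry=(0,0)
step 8 (t1 CAS): counter=6 r=(5,5) succ=(2,1) retry=(0,0)

counter=6 r=(5,5) succ=(2,1) retry=(0,0)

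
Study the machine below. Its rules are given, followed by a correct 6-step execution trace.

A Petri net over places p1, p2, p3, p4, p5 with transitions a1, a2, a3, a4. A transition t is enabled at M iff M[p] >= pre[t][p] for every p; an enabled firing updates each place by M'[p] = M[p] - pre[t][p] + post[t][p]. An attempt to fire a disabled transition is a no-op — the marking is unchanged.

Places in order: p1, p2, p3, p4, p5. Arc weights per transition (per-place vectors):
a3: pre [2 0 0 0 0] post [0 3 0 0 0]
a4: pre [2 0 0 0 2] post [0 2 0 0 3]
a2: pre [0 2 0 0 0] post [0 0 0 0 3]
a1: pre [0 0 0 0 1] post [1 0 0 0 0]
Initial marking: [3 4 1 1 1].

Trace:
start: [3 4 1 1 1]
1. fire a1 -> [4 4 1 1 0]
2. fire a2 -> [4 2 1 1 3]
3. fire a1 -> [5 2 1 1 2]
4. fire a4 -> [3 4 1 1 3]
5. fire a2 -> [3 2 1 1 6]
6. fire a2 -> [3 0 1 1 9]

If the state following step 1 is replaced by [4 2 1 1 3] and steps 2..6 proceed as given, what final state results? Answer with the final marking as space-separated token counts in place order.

3 0 1 1 9

state after step 1 := [4 2 1 1 3]
2. fire a2 -> [4 0 1 1 6]
3. fire a1 -> [5 0 1 1 5]
4. fire a4 -> [3 2 1 1 6]
5. fire a2 -> [3 0 1 1 9]
6. fire a2 -> [3 0 1 1 9]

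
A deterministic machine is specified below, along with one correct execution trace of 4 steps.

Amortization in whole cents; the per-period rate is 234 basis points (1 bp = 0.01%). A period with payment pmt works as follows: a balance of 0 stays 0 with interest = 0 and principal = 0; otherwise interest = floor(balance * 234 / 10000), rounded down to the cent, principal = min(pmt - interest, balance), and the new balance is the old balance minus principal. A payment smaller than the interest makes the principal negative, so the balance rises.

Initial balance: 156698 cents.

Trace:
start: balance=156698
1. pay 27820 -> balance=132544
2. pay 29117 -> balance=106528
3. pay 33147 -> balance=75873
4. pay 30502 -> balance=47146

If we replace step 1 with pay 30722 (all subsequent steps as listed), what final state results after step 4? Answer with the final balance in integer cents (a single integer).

(re-executing from step 1 with the substitution; state before step 1: balance=156698)
1. pay 30722 -> balance=129642
2. pay 29117 -> balance=103558
3. pay 33147 -> balance=72834
4. pay 30502 -> balance=44036

44036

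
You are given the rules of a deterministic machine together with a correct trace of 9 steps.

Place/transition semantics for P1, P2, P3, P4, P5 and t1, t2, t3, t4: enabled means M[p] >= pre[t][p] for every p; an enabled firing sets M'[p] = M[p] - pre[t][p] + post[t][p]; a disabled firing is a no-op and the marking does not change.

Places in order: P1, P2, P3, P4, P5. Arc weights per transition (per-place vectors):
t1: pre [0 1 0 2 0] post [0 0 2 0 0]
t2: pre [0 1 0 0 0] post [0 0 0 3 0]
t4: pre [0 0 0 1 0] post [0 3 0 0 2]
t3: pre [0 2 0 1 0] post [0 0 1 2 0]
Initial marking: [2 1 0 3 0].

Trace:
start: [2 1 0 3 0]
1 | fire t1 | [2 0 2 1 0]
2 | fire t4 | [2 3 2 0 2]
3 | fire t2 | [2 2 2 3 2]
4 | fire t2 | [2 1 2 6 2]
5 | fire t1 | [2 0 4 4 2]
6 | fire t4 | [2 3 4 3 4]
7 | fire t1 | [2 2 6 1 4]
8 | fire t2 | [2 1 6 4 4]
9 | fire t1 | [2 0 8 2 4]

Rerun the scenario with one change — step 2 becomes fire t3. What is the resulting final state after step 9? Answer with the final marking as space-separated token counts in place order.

(re-executing from step 2 with the substitution; state before step 2: [2 0 2 1 0])
2 | fire t3 | [2 0 2 1 0]
3 | fire t2 | [2 0 2 1 0]
4 | fire t2 | [2 0 2 1 0]
5 | fire t1 | [2 0 2 1 0]
6 | fire t4 | [2 3 2 0 2]
7 | fire t1 | [2 3 2 0 2]
8 | fire t2 | [2 2 2 3 2]
9 | fire t1 | [2 1 4 1 2]

2 1 4 1 2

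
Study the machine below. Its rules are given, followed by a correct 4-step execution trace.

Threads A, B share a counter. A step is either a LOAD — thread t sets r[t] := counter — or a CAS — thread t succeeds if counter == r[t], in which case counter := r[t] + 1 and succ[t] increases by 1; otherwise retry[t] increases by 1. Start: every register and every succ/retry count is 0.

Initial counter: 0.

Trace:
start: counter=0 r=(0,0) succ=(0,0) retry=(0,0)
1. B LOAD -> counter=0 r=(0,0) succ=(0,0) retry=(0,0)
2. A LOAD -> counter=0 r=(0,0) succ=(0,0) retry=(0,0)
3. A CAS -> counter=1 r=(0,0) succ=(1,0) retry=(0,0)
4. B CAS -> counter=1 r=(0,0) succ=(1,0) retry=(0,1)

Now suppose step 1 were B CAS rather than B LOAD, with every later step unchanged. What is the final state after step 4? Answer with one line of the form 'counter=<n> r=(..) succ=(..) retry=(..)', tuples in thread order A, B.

counter=2 r=(1,0) succ=(1,1) retry=(0,1)

(re-executing from step 1 with the substitution; state before step 1: counter=0 r=(0,0) succ=(0,0) retry=(0,0))
1. B CAS -> counter=1 r=(0,0) succ=(0,1) retry=(0,0)
2. A LOAD -> counter=1 r=(1,0) succ=(0,1) retry=(0,0)
3. A CAS -> counter=2 r=(1,0) succ=(1,1) retry=(0,0)
4. B CAS -> counter=2 r=(1,0) succ=(1,1) retry=(0,1)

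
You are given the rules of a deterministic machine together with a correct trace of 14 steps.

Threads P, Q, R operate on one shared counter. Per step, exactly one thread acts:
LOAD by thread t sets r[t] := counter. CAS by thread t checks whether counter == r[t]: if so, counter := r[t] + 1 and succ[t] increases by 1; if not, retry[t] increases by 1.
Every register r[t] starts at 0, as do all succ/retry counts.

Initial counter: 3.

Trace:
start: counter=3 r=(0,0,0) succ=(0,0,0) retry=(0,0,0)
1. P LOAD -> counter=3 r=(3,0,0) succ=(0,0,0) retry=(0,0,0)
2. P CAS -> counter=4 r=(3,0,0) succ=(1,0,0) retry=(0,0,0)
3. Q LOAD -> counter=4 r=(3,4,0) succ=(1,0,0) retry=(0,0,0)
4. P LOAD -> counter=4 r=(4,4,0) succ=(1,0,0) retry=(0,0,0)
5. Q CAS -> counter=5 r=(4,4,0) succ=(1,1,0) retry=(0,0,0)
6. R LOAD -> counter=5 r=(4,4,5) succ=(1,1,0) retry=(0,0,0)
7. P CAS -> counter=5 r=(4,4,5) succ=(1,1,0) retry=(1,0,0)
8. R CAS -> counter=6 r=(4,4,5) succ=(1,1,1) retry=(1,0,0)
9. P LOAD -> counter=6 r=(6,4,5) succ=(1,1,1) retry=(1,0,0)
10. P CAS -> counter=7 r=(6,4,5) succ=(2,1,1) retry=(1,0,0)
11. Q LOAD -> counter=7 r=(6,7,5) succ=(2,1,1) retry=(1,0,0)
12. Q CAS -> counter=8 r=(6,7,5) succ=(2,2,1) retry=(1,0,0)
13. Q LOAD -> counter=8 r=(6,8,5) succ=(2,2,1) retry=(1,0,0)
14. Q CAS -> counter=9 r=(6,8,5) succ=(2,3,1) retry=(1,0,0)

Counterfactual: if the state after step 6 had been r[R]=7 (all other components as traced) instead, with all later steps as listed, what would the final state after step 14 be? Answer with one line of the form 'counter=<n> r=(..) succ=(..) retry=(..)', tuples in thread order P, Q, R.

state after step 6 := counter=5 r=(4,4,7) succ=(1,1,0) retry=(0,0,0)
7. P CAS -> counter=5 r=(4,4,7) succ=(1,1,0) retry=(1,0,0)
8. R CAS -> counter=5 r=(4,4,7) succ=(1,1,0) retry=(1,0,1)
9. P LOAD -> counter=5 r=(5,4,7) succ=(1,1,0) retry=(1,0,1)
10. P CAS -> counter=6 r=(5,4,7) succ=(2,1,0) retry=(1,0,1)
11. Q LOAD -> counter=6 r=(5,6,7) succ=(2,1,0) retry=(1,0,1)
12. Q CAS -> counter=7 r=(5,6,7) succ=(2,2,0) retry=(1,0,1)
13. Q LOAD -> counter=7 r=(5,7,7) succ=(2,2,0) retry=(1,0,1)
14. Q CAS -> counter=8 r=(5,7,7) succ=(2,3,0) retry=(1,0,1)

counter=8 r=(5,7,7) succ=(2,3,0) retry=(1,0,1)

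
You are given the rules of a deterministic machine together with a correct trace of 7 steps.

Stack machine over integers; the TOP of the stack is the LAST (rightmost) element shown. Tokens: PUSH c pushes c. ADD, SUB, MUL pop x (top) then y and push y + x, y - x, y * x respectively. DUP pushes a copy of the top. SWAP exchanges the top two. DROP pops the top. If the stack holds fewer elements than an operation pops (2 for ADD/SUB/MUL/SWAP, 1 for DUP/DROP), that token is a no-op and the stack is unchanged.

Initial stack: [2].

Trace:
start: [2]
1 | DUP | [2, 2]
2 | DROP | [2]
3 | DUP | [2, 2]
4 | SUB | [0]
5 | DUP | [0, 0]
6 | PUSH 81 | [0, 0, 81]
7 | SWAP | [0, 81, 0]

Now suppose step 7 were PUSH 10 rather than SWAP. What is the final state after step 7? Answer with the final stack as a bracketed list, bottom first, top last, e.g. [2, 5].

[0, 0, 81, 10]

(re-executing from step 7 with the substitution; state before step 7: [0, 0, 81])
7 | PUSH 10 | [0, 0, 81, 10]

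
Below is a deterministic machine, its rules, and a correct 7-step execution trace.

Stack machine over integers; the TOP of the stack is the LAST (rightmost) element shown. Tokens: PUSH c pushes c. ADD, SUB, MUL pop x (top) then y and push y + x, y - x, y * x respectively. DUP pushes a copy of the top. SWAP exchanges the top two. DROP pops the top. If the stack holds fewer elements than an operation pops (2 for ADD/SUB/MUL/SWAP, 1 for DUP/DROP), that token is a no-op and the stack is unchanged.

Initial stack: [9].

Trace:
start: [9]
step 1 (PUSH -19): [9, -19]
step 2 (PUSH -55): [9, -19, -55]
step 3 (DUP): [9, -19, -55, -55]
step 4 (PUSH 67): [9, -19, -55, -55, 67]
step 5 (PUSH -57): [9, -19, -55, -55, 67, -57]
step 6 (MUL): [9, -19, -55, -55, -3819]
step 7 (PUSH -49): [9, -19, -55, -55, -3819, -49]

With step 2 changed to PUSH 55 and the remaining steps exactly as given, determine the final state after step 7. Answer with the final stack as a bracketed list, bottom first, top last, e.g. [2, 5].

[9, -19, 55, 55, -3819, -49]

(re-executing from step 2 with the substitution; state before step 2: [9, -19])
step 2 (PUSH 55): [9, -19, 55]
step 3 (DUP): [9, -19, 55, 55]
step 4 (PUSH 67): [9, -19, 55, 55, 67]
step 5 (PUSH -57): [9, -19, 55, 55, 67, -57]
step 6 (MUL): [9, -19, 55, 55, -3819]
step 7 (PUSH -49): [9, -19, 55, 55, -3819, -49]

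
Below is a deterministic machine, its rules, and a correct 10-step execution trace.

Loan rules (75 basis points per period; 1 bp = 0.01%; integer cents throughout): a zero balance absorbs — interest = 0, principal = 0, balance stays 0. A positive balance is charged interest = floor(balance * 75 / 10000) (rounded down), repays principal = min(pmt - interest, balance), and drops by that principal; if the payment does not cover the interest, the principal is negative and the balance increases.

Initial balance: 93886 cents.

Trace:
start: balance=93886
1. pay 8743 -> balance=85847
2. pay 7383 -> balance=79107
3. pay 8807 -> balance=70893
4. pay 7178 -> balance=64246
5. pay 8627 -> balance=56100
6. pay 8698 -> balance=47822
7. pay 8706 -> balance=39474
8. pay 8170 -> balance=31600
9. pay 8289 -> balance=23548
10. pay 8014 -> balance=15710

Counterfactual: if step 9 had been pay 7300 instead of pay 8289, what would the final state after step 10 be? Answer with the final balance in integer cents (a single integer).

(re-executing from step 9 with the substitution; state before step 9: balance=31600)
9. pay 7300 -> balance=24537
10. pay 8014 -> balance=16707

16707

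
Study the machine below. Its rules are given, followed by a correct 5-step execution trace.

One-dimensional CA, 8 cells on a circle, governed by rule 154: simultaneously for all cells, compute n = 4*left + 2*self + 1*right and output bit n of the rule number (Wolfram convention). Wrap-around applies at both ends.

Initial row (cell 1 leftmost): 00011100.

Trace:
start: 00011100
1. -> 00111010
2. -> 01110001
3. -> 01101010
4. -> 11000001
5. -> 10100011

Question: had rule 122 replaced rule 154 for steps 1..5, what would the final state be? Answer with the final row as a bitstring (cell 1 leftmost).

(re-executing steps 1..5 under rule 122; state before step 1: 00011100)
1. -> 00110110
2. -> 01111111
3. -> 11000001
4. -> 01100011
5. -> 11110111

11110111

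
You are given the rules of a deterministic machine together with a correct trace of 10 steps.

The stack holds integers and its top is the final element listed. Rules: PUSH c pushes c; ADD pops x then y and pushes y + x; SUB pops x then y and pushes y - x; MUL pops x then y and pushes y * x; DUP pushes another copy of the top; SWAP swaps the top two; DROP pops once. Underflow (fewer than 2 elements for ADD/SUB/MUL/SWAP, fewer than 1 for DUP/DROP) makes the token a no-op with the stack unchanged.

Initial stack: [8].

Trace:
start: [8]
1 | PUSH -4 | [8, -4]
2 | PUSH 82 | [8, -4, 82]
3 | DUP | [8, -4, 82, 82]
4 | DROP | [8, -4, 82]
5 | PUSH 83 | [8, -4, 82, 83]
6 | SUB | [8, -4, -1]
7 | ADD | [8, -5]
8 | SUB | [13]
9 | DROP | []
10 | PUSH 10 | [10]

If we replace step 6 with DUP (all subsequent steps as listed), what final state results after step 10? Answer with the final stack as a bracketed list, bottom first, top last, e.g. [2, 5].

[8, -4, 10]

(re-executing from step 6 with the substitution; state before step 6: [8, -4, 82, 83])
6 | DUP | [8, -4, 82, 83, 83]
7 | ADD | [8, -4, 82, 166]
8 | SUB | [8, -4, -84]
9 | DROP | [8, -4]
10 | PUSH 10 | [8, -4, 10]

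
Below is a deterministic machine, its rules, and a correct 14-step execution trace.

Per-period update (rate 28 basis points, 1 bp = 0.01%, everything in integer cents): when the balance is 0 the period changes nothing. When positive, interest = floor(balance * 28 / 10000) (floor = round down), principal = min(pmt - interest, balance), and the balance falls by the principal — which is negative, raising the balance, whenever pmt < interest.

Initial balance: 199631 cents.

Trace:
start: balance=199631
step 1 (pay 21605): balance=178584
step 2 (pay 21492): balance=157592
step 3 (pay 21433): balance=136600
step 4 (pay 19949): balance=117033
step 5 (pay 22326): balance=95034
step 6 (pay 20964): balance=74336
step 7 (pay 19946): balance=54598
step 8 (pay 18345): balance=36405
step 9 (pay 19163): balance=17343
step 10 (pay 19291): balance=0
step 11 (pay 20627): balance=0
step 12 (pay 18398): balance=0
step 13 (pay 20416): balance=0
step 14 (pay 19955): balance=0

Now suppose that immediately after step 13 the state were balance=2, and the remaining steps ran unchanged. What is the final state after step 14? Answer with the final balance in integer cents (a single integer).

state after step 13 := balance=2
step 14 (pay 19955): balance=0

0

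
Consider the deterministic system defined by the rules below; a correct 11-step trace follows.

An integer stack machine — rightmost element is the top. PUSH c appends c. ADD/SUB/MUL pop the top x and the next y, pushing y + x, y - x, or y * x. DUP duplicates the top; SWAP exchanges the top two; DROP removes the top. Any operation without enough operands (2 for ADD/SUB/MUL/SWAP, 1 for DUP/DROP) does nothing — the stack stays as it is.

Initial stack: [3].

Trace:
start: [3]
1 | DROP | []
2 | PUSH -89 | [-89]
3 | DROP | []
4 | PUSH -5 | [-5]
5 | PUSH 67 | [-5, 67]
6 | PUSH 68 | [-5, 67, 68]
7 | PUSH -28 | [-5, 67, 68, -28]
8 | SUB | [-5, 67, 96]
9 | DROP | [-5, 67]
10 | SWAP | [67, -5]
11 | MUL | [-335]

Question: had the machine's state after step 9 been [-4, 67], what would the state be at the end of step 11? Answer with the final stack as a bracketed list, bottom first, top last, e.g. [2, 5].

state after step 9 := [-4, 67]
10 | SWAP | [67, -4]
11 | MUL | [-268]

[-268]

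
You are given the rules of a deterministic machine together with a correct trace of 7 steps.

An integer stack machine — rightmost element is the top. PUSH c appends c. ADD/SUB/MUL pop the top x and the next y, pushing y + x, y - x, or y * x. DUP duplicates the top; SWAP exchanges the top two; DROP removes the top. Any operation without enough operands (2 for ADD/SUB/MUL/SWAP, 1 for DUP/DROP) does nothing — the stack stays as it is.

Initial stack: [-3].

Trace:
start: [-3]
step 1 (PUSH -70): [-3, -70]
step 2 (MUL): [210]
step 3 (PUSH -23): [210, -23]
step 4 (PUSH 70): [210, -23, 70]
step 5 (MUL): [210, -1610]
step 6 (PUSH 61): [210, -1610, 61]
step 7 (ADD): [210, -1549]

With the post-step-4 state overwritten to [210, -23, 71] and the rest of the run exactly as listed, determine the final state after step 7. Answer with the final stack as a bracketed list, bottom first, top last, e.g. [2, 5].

state after step 4 := [210, -23, 71]
step 5 (MUL): [210, -1633]
step 6 (PUSH 61): [210, -1633, 61]
step 7 (ADD): [210, -1572]

[210, -1572]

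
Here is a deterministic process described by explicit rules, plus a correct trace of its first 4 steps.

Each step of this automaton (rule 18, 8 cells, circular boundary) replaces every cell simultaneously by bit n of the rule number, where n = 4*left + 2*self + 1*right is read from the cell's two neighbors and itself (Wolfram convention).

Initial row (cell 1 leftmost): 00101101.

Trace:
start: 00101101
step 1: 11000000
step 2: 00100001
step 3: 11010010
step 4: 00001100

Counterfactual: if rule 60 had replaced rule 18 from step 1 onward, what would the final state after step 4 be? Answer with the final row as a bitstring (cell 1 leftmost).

(re-executing steps 1..4 under rule 60; state before step 1: 00101101)
step 1: 10111011
step 2: 01100110
step 3: 01010101
step 4: 11111111

11111111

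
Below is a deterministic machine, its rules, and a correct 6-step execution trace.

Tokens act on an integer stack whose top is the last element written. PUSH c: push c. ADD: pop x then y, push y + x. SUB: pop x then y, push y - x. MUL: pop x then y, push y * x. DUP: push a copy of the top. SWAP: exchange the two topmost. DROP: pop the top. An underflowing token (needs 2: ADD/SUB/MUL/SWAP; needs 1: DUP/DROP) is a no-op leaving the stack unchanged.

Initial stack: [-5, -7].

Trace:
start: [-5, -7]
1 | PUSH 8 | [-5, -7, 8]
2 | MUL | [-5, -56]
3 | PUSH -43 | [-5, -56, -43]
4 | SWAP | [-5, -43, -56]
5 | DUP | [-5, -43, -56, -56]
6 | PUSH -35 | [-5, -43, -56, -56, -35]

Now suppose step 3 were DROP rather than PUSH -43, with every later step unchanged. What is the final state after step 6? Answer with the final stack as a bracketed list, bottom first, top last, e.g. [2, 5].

(re-executing from step 3 with the substitution; state before step 3: [-5, -56])
3 | DROP | [-5]
4 | SWAP | [-5]
5 | DUP | [-5, -5]
6 | PUSH -35 | [-5, -5, -35]

[-5, -5, -35]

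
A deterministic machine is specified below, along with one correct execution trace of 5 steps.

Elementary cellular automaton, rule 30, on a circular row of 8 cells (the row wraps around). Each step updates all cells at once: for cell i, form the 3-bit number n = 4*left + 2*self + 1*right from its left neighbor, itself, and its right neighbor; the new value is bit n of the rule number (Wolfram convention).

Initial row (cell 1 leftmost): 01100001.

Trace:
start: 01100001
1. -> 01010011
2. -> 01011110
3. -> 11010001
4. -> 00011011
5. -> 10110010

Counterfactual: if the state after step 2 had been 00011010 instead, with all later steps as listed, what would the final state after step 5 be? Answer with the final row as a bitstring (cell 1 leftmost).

10001000

state after step 2 := 00011010
3. -> 00110011
4. -> 11101110
5. -> 10001000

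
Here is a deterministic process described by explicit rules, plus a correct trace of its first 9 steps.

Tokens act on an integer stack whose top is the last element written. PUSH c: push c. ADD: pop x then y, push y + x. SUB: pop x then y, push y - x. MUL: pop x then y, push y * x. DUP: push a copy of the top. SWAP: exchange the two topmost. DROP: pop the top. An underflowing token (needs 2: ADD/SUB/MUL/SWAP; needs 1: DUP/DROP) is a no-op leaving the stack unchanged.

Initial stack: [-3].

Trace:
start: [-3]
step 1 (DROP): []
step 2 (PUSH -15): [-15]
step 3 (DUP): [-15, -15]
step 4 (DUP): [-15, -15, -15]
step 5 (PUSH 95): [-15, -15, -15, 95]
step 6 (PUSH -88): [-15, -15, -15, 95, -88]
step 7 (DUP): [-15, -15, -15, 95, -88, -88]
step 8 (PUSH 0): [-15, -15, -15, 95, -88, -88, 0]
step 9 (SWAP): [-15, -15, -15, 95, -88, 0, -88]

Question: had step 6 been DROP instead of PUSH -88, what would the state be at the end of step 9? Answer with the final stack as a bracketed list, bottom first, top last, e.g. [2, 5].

[-15, -15, -15, 0, -15]

(re-executing from step 6 with the substitution; state before step 6: [-15, -15, -15, 95])
step 6 (DROP): [-15, -15, -15]
step 7 (DUP): [-15, -15, -15, -15]
step 8 (PUSH 0): [-15, -15, -15, -15, 0]
step 9 (SWAP): [-15, -15, -15, 0, -15]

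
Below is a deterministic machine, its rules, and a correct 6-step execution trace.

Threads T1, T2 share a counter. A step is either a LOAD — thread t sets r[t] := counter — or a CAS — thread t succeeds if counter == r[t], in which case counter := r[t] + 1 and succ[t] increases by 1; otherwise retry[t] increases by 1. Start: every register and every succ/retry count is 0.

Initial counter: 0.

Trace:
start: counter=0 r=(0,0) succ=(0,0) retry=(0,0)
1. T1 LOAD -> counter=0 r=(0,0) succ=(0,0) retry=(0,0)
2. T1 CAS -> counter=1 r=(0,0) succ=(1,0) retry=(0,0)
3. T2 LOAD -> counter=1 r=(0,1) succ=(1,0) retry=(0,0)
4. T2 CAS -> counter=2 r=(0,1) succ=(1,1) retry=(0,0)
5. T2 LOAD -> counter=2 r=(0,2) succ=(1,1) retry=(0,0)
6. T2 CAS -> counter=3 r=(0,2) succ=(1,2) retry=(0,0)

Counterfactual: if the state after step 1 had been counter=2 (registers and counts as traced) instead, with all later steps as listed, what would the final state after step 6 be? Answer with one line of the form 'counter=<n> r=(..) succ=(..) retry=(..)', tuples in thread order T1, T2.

state after step 1 := counter=2 r=(0,0) succ=(0,0) retry=(0,0)
2. T1 CAS -> counter=2 r=(0,0) succ=(0,0) retry=(1,0)
3. T2 LOAD -> counter=2 r=(0,2) succ=(0,0) retry=(1,0)
4. T2 CAS -> counter=3 r=(0,2) succ=(0,1) retry=(1,0)
5. T2 LOAD -> counter=3 r=(0,3) succ=(0,1) retry=(1,0)
6. T2 CAS -> counter=4 r=(0,3) succ=(0,2) retry=(1,0)

counter=4 r=(0,3) succ=(0,2) retry=(1,0)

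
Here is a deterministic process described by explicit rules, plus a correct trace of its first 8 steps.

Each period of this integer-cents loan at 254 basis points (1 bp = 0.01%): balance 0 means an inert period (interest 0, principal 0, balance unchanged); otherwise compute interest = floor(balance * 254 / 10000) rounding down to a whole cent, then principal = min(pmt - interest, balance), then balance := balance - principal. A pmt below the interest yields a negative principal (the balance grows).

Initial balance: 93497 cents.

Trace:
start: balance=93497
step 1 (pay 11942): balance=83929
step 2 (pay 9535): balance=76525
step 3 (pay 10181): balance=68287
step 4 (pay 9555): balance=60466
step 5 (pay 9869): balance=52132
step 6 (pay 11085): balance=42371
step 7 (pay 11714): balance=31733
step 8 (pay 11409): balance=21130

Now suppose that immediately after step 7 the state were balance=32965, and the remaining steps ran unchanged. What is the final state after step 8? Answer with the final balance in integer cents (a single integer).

22393

state after step 7 := balance=32965
step 8 (pay 11409): balance=22393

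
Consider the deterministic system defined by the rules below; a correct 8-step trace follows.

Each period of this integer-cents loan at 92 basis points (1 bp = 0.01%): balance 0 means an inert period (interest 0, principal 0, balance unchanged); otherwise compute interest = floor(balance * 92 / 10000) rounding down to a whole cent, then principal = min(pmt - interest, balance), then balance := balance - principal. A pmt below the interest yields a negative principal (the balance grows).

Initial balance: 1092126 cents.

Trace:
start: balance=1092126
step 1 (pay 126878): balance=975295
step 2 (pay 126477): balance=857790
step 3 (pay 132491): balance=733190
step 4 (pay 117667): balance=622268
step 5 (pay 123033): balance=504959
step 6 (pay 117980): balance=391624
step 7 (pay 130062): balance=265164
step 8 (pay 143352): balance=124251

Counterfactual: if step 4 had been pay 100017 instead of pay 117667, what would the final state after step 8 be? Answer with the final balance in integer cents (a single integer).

(re-executing from step 4 with the substitution; state before step 4: balance=733190)
step 4 (pay 100017): balance=639918
step 5 (pay 123033): balance=522772
step 6 (pay 117980): balance=409601
step 7 (pay 130062): balance=283307
step 8 (pay 143352): balance=142561

142561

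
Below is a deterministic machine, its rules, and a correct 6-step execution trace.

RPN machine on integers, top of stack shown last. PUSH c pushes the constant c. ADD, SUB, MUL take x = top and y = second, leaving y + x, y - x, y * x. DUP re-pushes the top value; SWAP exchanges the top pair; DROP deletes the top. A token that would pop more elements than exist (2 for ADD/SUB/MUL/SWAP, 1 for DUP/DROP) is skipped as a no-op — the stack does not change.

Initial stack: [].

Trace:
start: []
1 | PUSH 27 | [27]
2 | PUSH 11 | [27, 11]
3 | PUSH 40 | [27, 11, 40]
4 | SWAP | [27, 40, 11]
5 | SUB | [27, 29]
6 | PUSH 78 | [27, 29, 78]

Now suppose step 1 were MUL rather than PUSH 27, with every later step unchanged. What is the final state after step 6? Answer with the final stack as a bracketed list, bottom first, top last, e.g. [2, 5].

(re-executing from step 1 with the substitution; state before step 1: [])
1 | MUL | []
2 | PUSH 11 | [11]
3 | PUSH 40 | [11, 40]
4 | SWAP | [40, 11]
5 | SUB | [29]
6 | PUSH 78 | [29, 78]

[29, 78]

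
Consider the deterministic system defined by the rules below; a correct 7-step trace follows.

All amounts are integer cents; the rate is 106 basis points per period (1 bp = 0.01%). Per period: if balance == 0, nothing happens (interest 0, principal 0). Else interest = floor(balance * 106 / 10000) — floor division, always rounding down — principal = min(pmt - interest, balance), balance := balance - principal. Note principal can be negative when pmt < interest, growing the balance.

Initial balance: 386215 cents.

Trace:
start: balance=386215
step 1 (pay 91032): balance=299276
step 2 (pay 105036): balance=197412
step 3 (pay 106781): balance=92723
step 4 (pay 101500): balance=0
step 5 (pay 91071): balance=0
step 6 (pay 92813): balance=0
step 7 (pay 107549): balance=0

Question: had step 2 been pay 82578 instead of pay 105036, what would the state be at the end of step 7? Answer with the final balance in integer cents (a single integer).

0

(re-executing from step 2 with the substitution; state before step 2: balance=299276)
step 2 (pay 82578): balance=219870
step 3 (pay 106781): balance=115419
step 4 (pay 101500): balance=15142
step 5 (pay 91071): balance=0
step 6 (pay 92813): balance=0
step 7 (pay 107549): balance=0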